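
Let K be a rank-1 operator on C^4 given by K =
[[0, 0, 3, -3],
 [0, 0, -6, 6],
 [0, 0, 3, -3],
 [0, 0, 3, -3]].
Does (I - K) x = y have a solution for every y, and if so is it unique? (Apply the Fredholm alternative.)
(I - K) is invertible (det(I - K) = 1 ≠ 0), so for every y in C^4 the equation (I - K) x = y has a unique solution.

K has rank 1, so it is an outer product K = u v^T: every row of K is a multiple of one row vector. Reading off the entries, u = (-1, 2, -1, -1) and v = (0, 0, -3, 3) (row i of K equals u_i·v^T). A rank-one matrix u v^T satisfies K u = u (v·u) and kills the (3)-dimensional subspace v^⊥, so its characteristic polynomial is lambda^3 (lambda - v·u) with v·u = tr K = 0. Hence the eigenvalues of I - K are 1 (multiplicity 3) and 1 - (0) = 1, so det(I - K) = 1. (Direct check: I - K =
[[1, 0, -3, 3],
 [0, 1, 6, -6],
 [0, 0, -2, 3],
 [0, 0, -3, 4]]
has determinant 1.) The finite-dimensional Fredholm alternative says: either (I - K) is invertible, or ker(I - K) ≠ {0} and then range(I - K) = ker((I - K)^*)^⊥, with dim ker(I - K) = dim ker((I - K)^*). Since det(I - K) ≠ 0, 1 is not an eigenvalue of K and ker(I - K) = {0}, so we are in the first case: for every y there is a unique x = (I - K)^(-1) y. Explicitly, by the Sherman–Morrison formula, (I - u v^T)^(-1) = I + u v^T/(1 - v·u), i.e. (I - K)^(-1) = I + K.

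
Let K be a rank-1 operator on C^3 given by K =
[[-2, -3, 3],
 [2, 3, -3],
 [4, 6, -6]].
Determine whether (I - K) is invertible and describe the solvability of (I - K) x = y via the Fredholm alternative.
(I - K) is invertible (det(I - K) = 6 ≠ 0), so for every y in C^3 the equation (I - K) x = y has a unique solution.

K has rank 1, so it is an outer product K = u v^T: every row of K is a multiple of one row vector. Reading off the entries, u = (-1, 1, 2) and v = (2, 3, -3) (row i of K equals u_i·v^T). A rank-one matrix u v^T satisfies K u = u (v·u) and kills the (2)-dimensional subspace v^⊥, so its characteristic polynomial is lambda^2 (lambda - v·u) with v·u = tr K = -5. Hence the eigenvalues of I - K are 1 (multiplicity 2) and 1 - (-5) = 6, so det(I - K) = 6. (Direct check: I - K =
[[3, 3, -3],
 [-2, -2, 3],
 [-4, -6, 7]]
has determinant 6.) The finite-dimensional Fredholm alternative says: either (I - K) is invertible, or ker(I - K) ≠ {0} and then range(I - K) = ker((I - K)^*)^⊥, with dim ker(I - K) = dim ker((I - K)^*). Since det(I - K) ≠ 0, 1 is not an eigenvalue of K and ker(I - K) = {0}, so we are in the first case: for every y there is a unique x = (I - K)^(-1) y. Explicitly, by the Sherman–Morrison formula, (I - u v^T)^(-1) = I + u v^T/(1 - v·u), i.e. (I - K)^(-1) = I + K/(6).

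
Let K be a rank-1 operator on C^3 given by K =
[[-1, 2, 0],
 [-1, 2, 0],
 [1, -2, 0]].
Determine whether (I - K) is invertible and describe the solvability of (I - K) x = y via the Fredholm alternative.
(I - K) is singular (det(I - K) = 0, i.e. 1 ∈ sigma(K)). (I - K) x = y is solvable iff y ⊥ ker((I - K)^*) = span{(-1, 2, 0)}, i.e. iff -y_1 + 2y_2 = 0. When solvable, the solutions are x = y + c·(1, 1, -1), c arbitrary (ker(I - K) = span{(1, 1, -1)}, dimension 1).

K has rank 1, so it is an outer product K = u v^T: every row of K is a multiple of one row vector. Reading off the entries, u = (1, 1, -1) and v = (-1, 2, 0) (row i of K equals u_i·v^T). A rank-one matrix u v^T satisfies K u = u (v·u) and kills the (2)-dimensional subspace v^⊥, so its characteristic polynomial is lambda^2 (lambda - v·u) with v·u = tr K = 1. Hence the eigenvalues of I - K are 1 (multiplicity 2) and 1 - (1) = 0, so det(I - K) = 0. (Direct check: I - K =
[[2, -2, 0],
 [1, -1, 0],
 [-1, 2, 1]]
has determinant 0.) So 1 is an eigenvalue of K and (I - K) is not invertible. The finite-dimensional Fredholm alternative says: either (I - K) is invertible, or ker(I - K) ≠ {0} and then range(I - K) = ker((I - K)^*)^⊥, with dim ker(I - K) = dim ker((I - K)^*). We are in the second case, so we need both kernels. Kernel of I - K: (I - K) u = u - u (v·u) = u - u = 0, so ker(I - K) = span{u} = span{(1, 1, -1)} (it is exactly 1-dimensional because rank(I - K) = 2). Kernel of the adjoint: K is real, so (I - K)^* = I - K^T = I - v u^T, and (I - v u^T) v = v - v (u·v) = 0; hence ker((I - K)^*) = span{v} = span{(-1, 2, 0)}. Therefore (I - K) x = y is solvable iff <y, v> = 0, i.e. iff -y_1 + 2y_2 = 0. When this holds, K y = u (v·y) = 0, so (I - K) y = y and x = y is a particular solution; the full solution set is the line x = y + c·u = y + c·(1, 1, -1), c ∈ C.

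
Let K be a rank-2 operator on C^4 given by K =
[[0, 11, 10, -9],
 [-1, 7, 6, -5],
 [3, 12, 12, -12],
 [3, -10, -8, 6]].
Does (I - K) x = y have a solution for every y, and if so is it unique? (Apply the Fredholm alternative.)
(I - K) is invertible (det(I - K) = -36 ≠ 0), so for every y in C^4 the equation (I - K) x = y has a unique solution.

K has rank 2 and factors as K = U V^T = u1 v1^T + u2 v2^T with u1 = (3, 2, 3, -3), v1 = (-2, 3, 2, -1), u2 = (-2, -1, -3, 1), v2 = (-3, -1, -2, 3) (multiplying out reproduces the displayed K). The nonzero eigenvalues of U V^T coincide with those of the 2 x 2 matrix G = V^T U = [[v1·u1, v1·u2], [v2·u1, v2·u2]] = [[9, -6], [-26, 16]], and by the Sylvester determinant identity det(I_4 - U V^T) = det(I_2 - V^T U) = det([[-8, 6], [26, -15]]) = (-8)(-15) - (6)(26) = -36. (Direct check: I - K =
[[1, -11, -10, 9],
 [1, -6, -6, 5],
 [-3, -12, -11, 12],
 [-3, 10, 8, -5]]
has determinant -36.) The finite-dimensional Fredholm alternative says: either (I - K) is invertible, or ker(I - K) ≠ {0} and then range(I - K) = ker((I - K)^*)^⊥, with dim ker(I - K) = dim ker((I - K)^*). Since det(I - K) ≠ 0, 1 is not an eigenvalue of K and ker(I - K) = {0}, so we are in the first case: for every y there is a unique x = (I - K)^(-1) y. (Explicitly, by the Woodbury identity, (I - U V^T)^(-1) = I + U (I_2 - G)^(-1) V^T.)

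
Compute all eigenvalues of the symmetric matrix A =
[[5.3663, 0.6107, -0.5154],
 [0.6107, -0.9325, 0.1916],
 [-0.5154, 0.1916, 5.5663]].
sigma(A) ≈ {-1, 5, 6}

A is real symmetric, so its spectrum consists of real eigenvalues. Expanding the characteristic polynomial of the displayed matrix gives
  det(λ I - A) = p(λ) = λ^3 + (-10)λ^2 + (19)λ + (30).
Solving p(λ) = 0 yields eigenvalues ≈ -1, 5, 6. (A is shown rounded to 4 decimals, so these recover the underlying integer eigenvalues to within that precision.)
Verification: the trace of A = 10 equals the sum of eigenvalues 10, and det(A) ≈ -30.0001 matches the eigenvalue product -30.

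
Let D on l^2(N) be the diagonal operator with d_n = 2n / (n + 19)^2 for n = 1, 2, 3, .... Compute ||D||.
||D|| = 1/38 (attained at n = 19)

For D diagonal, ||D|| = sup_n |d_n|. Treat f(x) = 2x / (x + 19)^2 for real x > 0. By the quotient rule, f'(x) = 2(19 - x)/(x + 19)^3, which is positive for x < 19 and negative for x > 19. So f has a unique maximum at x = 19, and since 19 is a positive integer, the supremum over n ≥ 1 is attained at n = 19: d_19 = 2·19/(19 + 19)^2 = 2·19/1444 = 1/38. Hence ||D|| = 1/38.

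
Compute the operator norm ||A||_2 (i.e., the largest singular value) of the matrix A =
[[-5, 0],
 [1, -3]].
||A||_2 = sqrt((35 + sqrt(325))/2) ≈ 5.1492 (= sqrt(largest eigenvalue of A^T A))

||A||_2 = sigma_max(A) = sqrt(lambda_max(A^T A)). Form the symmetric matrix M = A^T A =
[[26, -3],
 [-3, 9]].
Its characteristic polynomial (trace, determinant of M give the coefficients) is
  p(λ) = det(λ I - M) = λ^2 - 35λ + 225.
For λ^2 - 35λ + 225 the discriminant is 325. It is nonnegative but not a perfect square, so the roots are real and irrational: λ = (35 ± sqrt(325))/2 ≈ 26.5139, 8.4861.
So the eigenvalues of A^T A are ≈ 8.4861, 26.5139 (all ≥ 0, as they must be for A^T A). The largest is λ_max = (35 + sqrt(325))/2 ≈ 26.5139, hence ||A||_2 = sqrt(λ_max) = sqrt((35 + sqrt(325))/2) ≈ 5.1492.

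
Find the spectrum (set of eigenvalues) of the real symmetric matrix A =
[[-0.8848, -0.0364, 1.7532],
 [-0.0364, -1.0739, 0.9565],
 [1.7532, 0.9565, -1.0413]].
sigma(A) ≈ {-3, -1, 1}

A is real symmetric, so its spectrum consists of real eigenvalues. Expanding the characteristic polynomial of the displayed matrix gives
  det(λ I - A) = p(λ) = λ^3 + (3)λ^2 + (-1)λ + (-3).
Solving p(λ) = 0 yields eigenvalues ≈ -3, -1, 1. (A is shown rounded to 4 decimals, so these recover the underlying integer eigenvalues to within that precision.)
Verification: the trace of A = -3 equals the sum of eigenvalues -3, and det(A) ≈ 3.0002 matches the eigenvalue product 3.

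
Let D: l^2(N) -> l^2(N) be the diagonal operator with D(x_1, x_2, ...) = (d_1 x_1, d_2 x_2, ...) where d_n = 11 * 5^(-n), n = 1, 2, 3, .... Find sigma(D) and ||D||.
sigma(D) = {11 * 5^(-n) : n ≥ 1} ∪ {0}; ||D|| = 11/5

A bounded diagonal operator on l^2 with diagonal entries d_n has spectrum equal to the closure of {d_n : n ≥ 1}: every d_n is an eigenvalue (with eigenvector e_n), so {d_n} ⊂ sigma(D); the spectrum is closed, so its closure is too; and for lambda not in the closure, (D - lambda I) has bounded inverse (the diagonal entries 1/(d_n - lambda) are bounded). For our sequence d_n = 11 * 5^(-n), n = 1, 2, 3, ...:
  - {d_n} = {11 * 5^(-n) : n ≥ 1}; the only limit point is 0
  - closure = {11 * 5^(-n) : n ≥ 1} ∪ {0}
For the norm: a diagonal operator has ||D|| = sup_n |d_n|. Here d_n = 11 * 5^(-n) is positive and decreasing, so sup_n |d_n| = d_1 = 11/5. So ||D|| = 11/5.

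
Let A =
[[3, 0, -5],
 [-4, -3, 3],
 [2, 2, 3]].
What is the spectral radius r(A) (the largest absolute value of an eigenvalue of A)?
r(A) ≈ 3.4759

The eigenvalues of A are the roots of its characteristic polynomial. With M = A (coefficients from the trace, the sum of principal 2x2 minors, and det A):
  p(λ) = det(λ I - M) = λ^3 - 3λ^2 - 5λ + 35.
No integer candidate from the rational root theorem (±divisors of 35) is a root, so the roots are irrational. The cubic discriminant is Δ = -19120 < 0, so there is one real root and a complex-conjugate pair. p(-3) = -4 and p(-2) = 25 have opposite signs, so a root lies in (-3, -2); Newton's method refines it to λ ≈ -2.8968. Dividing out (λ - (-2.8968)) leaves approximately λ^2 - 5.8968λ + 12.0822. For λ^2 - 5.8968λ + 12.0822 the discriminant is -13.556. It is negative, so the remaining roots are the complex-conjugate pair λ ≈ 2.9484 ± 1.8409i. Their product equals the constant term, so |λ|^2 ≈ 12.0822 and |λ| ≈ 3.4759.
Thus the eigenvalues (to 4 decimals) are -2.8968 (modulus 2.8968); 2.9484 ± 1.8409i (modulus 3.4759). The spectral radius is the largest modulus: r(A) ≈ 3.4759. (Cross-check: r(A) ≤ ||A||_2 ≈ 7.8223; equality holds whenever A is normal, though it can also hold for some non-normal A.)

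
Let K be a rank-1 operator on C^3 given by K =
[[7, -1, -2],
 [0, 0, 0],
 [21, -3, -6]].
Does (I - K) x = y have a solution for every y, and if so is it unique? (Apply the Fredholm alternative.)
(I - K) is singular (det(I - K) = 0, i.e. 1 ∈ sigma(K)). (I - K) x = y is solvable iff y ⊥ ker((I - K)^*) = span{(7, -1, -2)}, i.e. iff 7y_1 - y_2 - 2y_3 = 0. When solvable, the solutions are x = y + c·(1, 0, 3), c arbitrary (ker(I - K) = span{(1, 0, 3)}, dimension 1).

K has rank 1, so it is an outer product K = u v^T: every row of K is a multiple of one row vector. Reading off the entries, u = (1, 0, 3) and v = (7, -1, -2) (row i of K equals u_i·v^T). A rank-one matrix u v^T satisfies K u = u (v·u) and kills the (2)-dimensional subspace v^⊥, so its characteristic polynomial is lambda^2 (lambda - v·u) with v·u = tr K = 1. Hence the eigenvalues of I - K are 1 (multiplicity 2) and 1 - (1) = 0, so det(I - K) = 0. (Direct check: I - K =
[[-6, 1, 2],
 [0, 1, 0],
 [-21, 3, 7]]
has determinant 0.) So 1 is an eigenvalue of K and (I - K) is not invertible. The finite-dimensional Fredholm alternative says: either (I - K) is invertible, or ker(I - K) ≠ {0} and then range(I - K) = ker((I - K)^*)^⊥, with dim ker(I - K) = dim ker((I - K)^*). We are in the second case, so we need both kernels. Kernel of I - K: (I - K) u = u - u (v·u) = u - u = 0, so ker(I - K) = span{u} = span{(1, 0, 3)} (it is exactly 1-dimensional because rank(I - K) = 2). Kernel of the adjoint: K is real, so (I - K)^* = I - K^T = I - v u^T, and (I - v u^T) v = v - v (u·v) = 0; hence ker((I - K)^*) = span{v} = span{(7, -1, -2)}. Therefore (I - K) x = y is solvable iff <y, v> = 0, i.e. iff 7y_1 - y_2 - 2y_3 = 0. When this holds, K y = u (v·y) = 0, so (I - K) y = y and x = y is a particular solution; the full solution set is the line x = y + c·u = y + c·(1, 0, 3), c ∈ C.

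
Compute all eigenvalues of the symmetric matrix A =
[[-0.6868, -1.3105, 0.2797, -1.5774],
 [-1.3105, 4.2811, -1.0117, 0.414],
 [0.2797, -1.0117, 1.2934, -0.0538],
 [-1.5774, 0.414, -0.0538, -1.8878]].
sigma(A) ≈ {-3, 0, 1, 5}

A is real symmetric, so its spectrum consists of real eigenvalues. Expanding the characteristic polynomial of the displayed matrix gives
  det(λ I - A) = p(λ) = λ^4 + (-3)λ^3 + (-13)λ^2 + (14.9986)λ + (0.0011).
Solving p(λ) = 0 yields eigenvalues ≈ -3, 0, 1, 5. (A is shown rounded to 4 decimals, so these recover the underlying integer eigenvalues to within that precision.)
Verification: the trace of A = 3 equals the sum of eigenvalues 3, and det(A) ≈ 0.0011 matches the eigenvalue product 0.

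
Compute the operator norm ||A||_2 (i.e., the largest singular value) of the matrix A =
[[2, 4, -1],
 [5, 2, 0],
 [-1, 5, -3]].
||A||_2 ≈ 7.6254 (= sqrt(largest eigenvalue of A^T A))

||A||_2 = sigma_max(A) = sqrt(lambda_max(A^T A)). Form the symmetric matrix M = A^T A =
[[30, 13, 1],
 [13, 45, -19],
 [1, -19, 10]].
Its characteristic polynomial (trace, sum of principal 2x2 minors, determinant of M give the coefficients) is
  p(λ) = det(λ I - M) = λ^3 - 85λ^2 + 1569λ - 441.
No integer candidate from the rational root theorem (±divisors of 441) is a root, so the roots are irrational. The cubic discriminant is Δ = 2306295072 > 0, so there are three distinct real roots. p(0) = -441 and p(1) = 1044 have opposite signs, so a root lies in (0, 1); Newton's method refines it to λ ≈ 0.2855. p(26) = 469 and p(27) = -360 have opposite signs, so a root lies in (26, 27); Newton's method refines it to λ ≈ 26.5674. p(58) = -267 and p(59) = 1624 have opposite signs, so a root lies in (58, 59); Newton's method refines it to λ ≈ 58.1472. Check (Vieta): the three roots sum to 85, matching tr M = 85.
So the eigenvalues of A^T A are ≈ 0.2855, 26.5674, 58.1472 (all ≥ 0, as they must be for A^T A). The largest is λ_max ≈ 58.1472, hence ||A||_2 = sqrt(λ_max) ≈ 7.6254.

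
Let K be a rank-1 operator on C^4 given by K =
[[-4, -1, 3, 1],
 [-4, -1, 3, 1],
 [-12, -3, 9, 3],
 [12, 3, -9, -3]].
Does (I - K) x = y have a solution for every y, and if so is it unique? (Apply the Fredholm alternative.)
(I - K) is singular (det(I - K) = 0, i.e. 1 ∈ sigma(K)). (I - K) x = y is solvable iff y ⊥ ker((I - K)^*) = span{(-4, -1, 3, 1)}, i.e. iff -4y_1 - y_2 + 3y_3 + y_4 = 0. When solvable, the solutions are x = y + c·(1, 1, 3, -3), c arbitrary (ker(I - K) = span{(1, 1, 3, -3)}, dimension 1).

K has rank 1, so it is an outer product K = u v^T: every row of K is a multiple of one row vector. Reading off the entries, u = (1, 1, 3, -3) and v = (-4, -1, 3, 1) (row i of K equals u_i·v^T). A rank-one matrix u v^T satisfies K u = u (v·u) and kills the (3)-dimensional subspace v^⊥, so its characteristic polynomial is lambda^3 (lambda - v·u) with v·u = tr K = 1. Hence the eigenvalues of I - K are 1 (multiplicity 3) and 1 - (1) = 0, so det(I - K) = 0. (Direct check: I - K =
[[5, 1, -3, -1],
 [4, 2, -3, -1],
 [12, 3, -8, -3],
 [-12, -3, 9, 4]]
has determinant 0.) So 1 is an eigenvalue of K and (I - K) is not invertible. The finite-dimensional Fredholm alternative says: either (I - K) is invertible, or ker(I - K) ≠ {0} and then range(I - K) = ker((I - K)^*)^⊥, with dim ker(I - K) = dim ker((I - K)^*). We are in the second case, so we need both kernels. Kernel of I - K: (I - K) u = u - u (v·u) = u - u = 0, so ker(I - K) = span{u} = span{(1, 1, 3, -3)} (it is exactly 1-dimensional because rank(I - K) = 3). Kernel of the adjoint: K is real, so (I - K)^* = I - K^T = I - v u^T, and (I - v u^T) v = v - v (u·v) = 0; hence ker((I - K)^*) = span{v} = span{(-4, -1, 3, 1)}. Therefore (I - K) x = y is solvable iff <y, v> = 0, i.e. iff -4y_1 - y_2 + 3y_3 + y_4 = 0. When this holds, K y = u (v·y) = 0, so (I - K) y = y and x = y is a particular solution; the full solution set is the line x = y + c·u = y + c·(1, 1, 3, -3), c ∈ C.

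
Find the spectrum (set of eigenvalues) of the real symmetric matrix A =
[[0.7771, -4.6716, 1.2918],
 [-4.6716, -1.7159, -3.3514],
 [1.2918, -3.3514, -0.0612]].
sigma(A) ≈ {-6, -1, 6}

A is real symmetric, so its spectrum consists of real eigenvalues. Expanding the characteristic polynomial of the displayed matrix gives
  det(λ I - A) = p(λ) = λ^3 + (1)λ^2 + (-36)λ + (-36.0022).
Solving p(λ) = 0 yields eigenvalues ≈ -6, -1, 6. (A is shown rounded to 4 decimals, so these recover the underlying integer eigenvalues to within that precision.)
Verification: the trace of A = -1 equals the sum of eigenvalues -1, and det(A) ≈ 36.0022 matches the eigenvalue product 36.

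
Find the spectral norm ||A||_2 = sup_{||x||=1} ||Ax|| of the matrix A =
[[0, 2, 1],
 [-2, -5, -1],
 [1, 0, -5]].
||A||_2 ≈ 6.0219 (= sqrt(largest eigenvalue of A^T A))

||A||_2 = sigma_max(A) = sqrt(lambda_max(A^T A)). Form the symmetric matrix M = A^T A =
[[5, 10, -3],
 [10, 29, 7],
 [-3, 7, 27]].
Its characteristic polynomial (trace, sum of principal 2x2 minors, determinant of M give the coefficients) is
  p(λ) = det(λ I - M) = λ^3 - 61λ^2 + 905λ - 289.
No integer candidate from the rational root theorem (±divisors of 289) is a root, so the roots are irrational. The cubic discriminant is Δ = 105252832 > 0, so there are three distinct real roots. p(0) = -289 and p(1) = 556 have opposite signs, so a root lies in (0, 1); Newton's method refines it to λ ≈ 0.3265. p(24) = 119 and p(25) = -164 have opposite signs, so a root lies in (24, 25); Newton's method refines it to λ ≈ 24.4099. p(36) = -109 and p(37) = 340 have opposite signs, so a root lies in (36, 37); Newton's method refines it to λ ≈ 36.2636. Check (Vieta): the three roots sum to 61, matching tr M = 61.
So the eigenvalues of A^T A are ≈ 0.3265, 24.4099, 36.2636 (all ≥ 0, as they must be for A^T A). The largest is λ_max ≈ 36.2636, hence ||A||_2 = sqrt(λ_max) ≈ 6.0219.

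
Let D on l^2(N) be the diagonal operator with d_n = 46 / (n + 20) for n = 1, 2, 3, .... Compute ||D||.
||D|| = 46/21 (attained at n = 1)

For D diagonal, ||D|| = sup_n |d_n| = sup_n 46/(n + 20). This is positive and strictly decreasing in n, so the supremum is attained at n = 1: d_1 = 46/(1 + 20) = 46/21. Hence ||D|| = 46/21.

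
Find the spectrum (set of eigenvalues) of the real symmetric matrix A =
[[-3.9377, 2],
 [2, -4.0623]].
sigma(A) ≈ {-6, -2}

A is real symmetric, so its spectrum consists of real eigenvalues. Expanding the characteristic polynomial of the displayed matrix gives
  det(λ I - A) = p(λ) = λ^2 + (8)λ + (12).
Solving p(λ) = 0 yields eigenvalues ≈ -6, -2. (A is shown rounded to 4 decimals, so these recover the underlying integer eigenvalues to within that precision.)
Verification: the trace of A = -8 equals the sum of eigenvalues -8, and det(A) ≈ 12.0001 matches the eigenvalue product 12.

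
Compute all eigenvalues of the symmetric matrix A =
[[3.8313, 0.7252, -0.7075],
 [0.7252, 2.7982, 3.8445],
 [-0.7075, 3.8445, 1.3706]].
sigma(A) ≈ {-2, 4, 6}

A is real symmetric, so its spectrum consists of real eigenvalues. Expanding the characteristic polynomial of the displayed matrix gives
  det(λ I - A) = p(λ) = λ^3 + (-8)λ^2 + (4)λ + (48).
Solving p(λ) = 0 yields eigenvalues ≈ -2, 4, 6. (A is shown rounded to 4 decimals, so these recover the underlying integer eigenvalues to within that precision.)
Verification: the trace of A = 8 equals the sum of eigenvalues 8, and det(A) ≈ -48.0000 matches the eigenvalue product -48.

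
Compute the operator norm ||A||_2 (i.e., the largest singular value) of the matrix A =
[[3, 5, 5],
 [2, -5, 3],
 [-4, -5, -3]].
||A||_2 ≈ 10.3777 (= sqrt(largest eigenvalue of A^T A))

||A||_2 = sigma_max(A) = sqrt(lambda_max(A^T A)). Form the symmetric matrix M = A^T A =
[[29, 25, 33],
 [25, 75, 25],
 [33, 25, 43]].
Its characteristic polynomial (trace, sum of principal 2x2 minors, determinant of M give the coefficients) is
  p(λ) = det(λ I - M) = λ^3 - 147λ^2 + 4308λ - 8100.
No integer candidate from the rational root theorem (±divisors of 8100) is a root, so the roots are irrational. The cubic discriminant is Δ = 68872973328 > 0, so there are three distinct real roots. p(2) = -64 and p(3) = 3528 have opposite signs, so a root lies in (2, 3); Newton's method refines it to λ ≈ 2.0172. p(37) = 706 and p(38) = -1792 have opposite signs, so a root lies in (37, 38); Newton's method refines it to λ ≈ 37.2855. p(107) = -5104 and p(108) = 2268 have opposite signs, so a root lies in (107, 108); Newton's method refines it to λ ≈ 107.6974. Check (Vieta): the three roots sum to 147, matching tr M = 147.
So the eigenvalues of A^T A are ≈ 2.0172, 37.2855, 107.6974 (all ≥ 0, as they must be for A^T A). The largest is λ_max ≈ 107.6974, hence ||A||_2 = sqrt(λ_max) ≈ 10.3777.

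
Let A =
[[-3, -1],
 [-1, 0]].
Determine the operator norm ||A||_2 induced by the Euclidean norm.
||A||_2 = sqrt((11 + sqrt(117))/2) ≈ 3.3028 (= sqrt(largest eigenvalue of A^T A))

||A||_2 = sigma_max(A) = sqrt(lambda_max(A^T A)). Form the symmetric matrix M = A^T A =
[[10, 3],
 [3, 1]].
Its characteristic polynomial (trace, determinant of M give the coefficients) is
  p(λ) = det(λ I - M) = λ^2 - 11λ + 1.
For λ^2 - 11λ + 1 the discriminant is 117. It is nonnegative but not a perfect square, so the roots are real and irrational: λ = (11 ± sqrt(117))/2 ≈ 10.9083, 0.0917.
So the eigenvalues of A^T A are ≈ 0.0917, 10.9083 (all ≥ 0, as they must be for A^T A). The largest is λ_max = (11 + sqrt(117))/2 ≈ 10.9083, hence ||A||_2 = sqrt(λ_max) = sqrt((11 + sqrt(117))/2) ≈ 3.3028.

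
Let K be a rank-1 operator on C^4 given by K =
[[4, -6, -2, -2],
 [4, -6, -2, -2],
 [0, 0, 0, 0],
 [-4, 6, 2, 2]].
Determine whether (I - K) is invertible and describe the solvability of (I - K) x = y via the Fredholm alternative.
(I - K) is invertible (det(I - K) = 1 ≠ 0), so for every y in C^4 the equation (I - K) x = y has a unique solution.

K has rank 1, so it is an outer product K = u v^T: every row of K is a multiple of one row vector. Reading off the entries, u = (2, 2, 0, -2) and v = (2, -3, -1, -1) (row i of K equals u_i·v^T). A rank-one matrix u v^T satisfies K u = u (v·u) and kills the (3)-dimensional subspace v^⊥, so its characteristic polynomial is lambda^3 (lambda - v·u) with v·u = tr K = 0. Hence the eigenvalues of I - K are 1 (multiplicity 3) and 1 - (0) = 1, so det(I - K) = 1. (Direct check: I - K =
[[-3, 6, 2, 2],
 [-4, 7, 2, 2],
 [0, 0, 1, 0],
 [4, -6, -2, -1]]
has determinant 1.) The finite-dimensional Fredholm alternative says: either (I - K) is invertible, or ker(I - K) ≠ {0} and then range(I - K) = ker((I - K)^*)^⊥, with dim ker(I - K) = dim ker((I - K)^*). Since det(I - K) ≠ 0, 1 is not an eigenvalue of K and ker(I - K) = {0}, so we are in the first case: for every y there is a unique x = (I - K)^(-1) y. Explicitly, by the Sherman–Morrison formula, (I - u v^T)^(-1) = I + u v^T/(1 - v·u), i.e. (I - K)^(-1) = I + K.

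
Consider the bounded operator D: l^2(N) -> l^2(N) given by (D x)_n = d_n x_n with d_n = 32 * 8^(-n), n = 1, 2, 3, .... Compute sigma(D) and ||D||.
sigma(D) = {32 * 8^(-n) : n ≥ 1} ∪ {0}; ||D|| = 4

A bounded diagonal operator on l^2 with diagonal entries d_n has spectrum equal to the closure of {d_n : n ≥ 1}: every d_n is an eigenvalue (with eigenvector e_n), so {d_n} ⊂ sigma(D); the spectrum is closed, so its closure is too; and for lambda not in the closure, (D - lambda I) has bounded inverse (the diagonal entries 1/(d_n - lambda) are bounded). For our sequence d_n = 32 * 8^(-n), n = 1, 2, 3, ...:
  - {d_n} = {32 * 8^(-n) : n ≥ 1}; the only limit point is 0
  - closure = {32 * 8^(-n) : n ≥ 1} ∪ {0}
For the norm: a diagonal operator has ||D|| = sup_n |d_n|. Here d_n = 32 * 8^(-n) is positive and decreasing, so sup_n |d_n| = d_1 = 32/8 = 4. So ||D|| = 4.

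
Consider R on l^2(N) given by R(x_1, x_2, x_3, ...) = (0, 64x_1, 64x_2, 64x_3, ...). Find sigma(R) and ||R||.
sigma(R) = closed disk {z in C : |z| ≤ 64}; ||R|| = 64

Note R = 64·U where U is the unit right shift (U x)_k = x_{k-1} (with x_0 := 0); so ||R|| = 64||U|| and sigma(R) = 64·sigma(U). ||R x||^2 = sum_{k≥1} |64x_k|^2 = 4096||x||^2, so ||R|| = 64 and sigma(R) ⊂ {|z| ≤ 64}. For any |lambda| < 64, the equation (R - lambda I) x = 0 forces x_1 = 0, then 64x_k = lambda x_{k+1} ⇒ x = 0, so R has no eigenvalues. But (R - lambda I) is not surjective for |lambda| < 64: solving (R - lambda I) x = e_1 would require x_n proportional to (lambda/64)^(-n), which is not in l^2. So every |lambda| < 64 lies in the residual spectrum. The boundary |lambda| = 64 is in the approximate point spectrum (the spectrum is closed). Hence sigma(R) is the closed disk of radius 64.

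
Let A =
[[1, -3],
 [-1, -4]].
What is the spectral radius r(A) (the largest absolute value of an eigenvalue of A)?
r(A) = (3 + sqrt(37))/2 ≈ 4.5414

The eigenvalues of A are the roots of its characteristic polynomial. With M = A (coefficients from the trace and determinant):
  p(λ) = det(λ I - M) = λ^2 + 3λ - 7.
For λ^2 + 3λ - 7 the discriminant is 37. It is nonnegative but not a perfect square, so the roots are real and irrational: λ = (-3 ± sqrt(37))/2 ≈ 1.5414, -4.5414.
Thus the eigenvalues (to 4 decimals) are 1.5414 (modulus 1.5414); -4.5414 (modulus 4.5414). The spectral radius is the largest modulus: r(A) = (3 + sqrt(37))/2 ≈ 4.5414. (Cross-check: r(A) ≤ ||A||_2 ≈ 5.0043; equality holds whenever A is normal, though it can also hold for some non-normal A.)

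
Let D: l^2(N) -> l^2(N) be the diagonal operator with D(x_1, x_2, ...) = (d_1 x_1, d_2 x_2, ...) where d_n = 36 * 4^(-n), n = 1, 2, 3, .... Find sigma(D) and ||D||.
sigma(D) = {36 * 4^(-n) : n ≥ 1} ∪ {0}; ||D|| = 9

A bounded diagonal operator on l^2 with diagonal entries d_n has spectrum equal to the closure of {d_n : n ≥ 1}: every d_n is an eigenvalue (with eigenvector e_n), so {d_n} ⊂ sigma(D); the spectrum is closed, so its closure is too; and for lambda not in the closure, (D - lambda I) has bounded inverse (the diagonal entries 1/(d_n - lambda) are bounded). For our sequence d_n = 36 * 4^(-n), n = 1, 2, 3, ...:
  - {d_n} = {36 * 4^(-n) : n ≥ 1}; the only limit point is 0
  - closure = {36 * 4^(-n) : n ≥ 1} ∪ {0}
For the norm: a diagonal operator has ||D|| = sup_n |d_n|. Here d_n = 36 * 4^(-n) is positive and decreasing, so sup_n |d_n| = d_1 = 36/4 = 9. So ||D|| = 9.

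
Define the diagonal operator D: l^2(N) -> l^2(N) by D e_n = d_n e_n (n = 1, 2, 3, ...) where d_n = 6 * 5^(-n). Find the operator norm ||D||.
||D|| = 6/5 (attained at n = 1)

For D diagonal, ||D|| = sup_n |d_n|. The sequence d_n = 6 * 5^(-n) is positive and strictly decreasing (ratio 5^(-1) < 1), so the supremum is d_1 = 6/5. Hence ||D|| = 6/5.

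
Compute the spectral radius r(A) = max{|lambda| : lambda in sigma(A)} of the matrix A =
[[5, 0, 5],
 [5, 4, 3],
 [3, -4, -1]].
r(A) ≈ 6.3633

The eigenvalues of A are the roots of its characteristic polynomial. With M = A (coefficients from the trace, the sum of principal 2x2 minors, and det A):
  p(λ) = det(λ I - M) = λ^3 - 8λ^2 + 8λ + 120.
No integer candidate from the rational root theorem (±divisors of 120) is a root, so the roots are irrational. The cubic discriminant is Δ = -279232 < 0, so there is one real root and a complex-conjugate pair. p(-3) = -3 and p(-2) = 64 have opposite signs, so a root lies in (-3, -2); Newton's method refines it to λ ≈ -2.9636. Dividing out (λ - (-2.9636)) leaves approximately λ^2 - 10.9636λ + 40.4915. For λ^2 - 10.9636λ + 40.4915 the discriminant is -41.7658. It is negative, so the remaining roots are the complex-conjugate pair λ ≈ 5.4818 ± 3.2313i. Their product equals the constant term, so |λ|^2 ≈ 40.4915 and |λ| ≈ 6.3633.
Thus the eigenvalues (to 4 decimals) are -2.9636 (modulus 2.9636); 5.4818 ± 3.2313i (modulus 6.3633). The spectral radius is the largest modulus: r(A) ≈ 6.3633. (Cross-check: r(A) ≤ ||A||_2 ≈ 9.5019; equality holds whenever A is normal, though it can also hold for some non-normal A.)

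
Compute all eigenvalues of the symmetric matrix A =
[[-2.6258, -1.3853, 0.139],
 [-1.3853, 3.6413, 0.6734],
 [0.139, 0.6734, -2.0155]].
sigma(A) ≈ {-3, -2, 4}

A is real symmetric, so its spectrum consists of real eigenvalues. Expanding the characteristic polynomial of the displayed matrix gives
  det(λ I - A) = p(λ) = λ^3 + (1)λ^2 + (-14)λ + (-24).
Solving p(λ) = 0 yields eigenvalues ≈ -3, -2, 4. (A is shown rounded to 4 decimals, so these recover the underlying integer eigenvalues to within that precision.)
Verification: the trace of A = -1 equals the sum of eigenvalues -1, and det(A) ≈ 23.9997 matches the eigenvalue product 24.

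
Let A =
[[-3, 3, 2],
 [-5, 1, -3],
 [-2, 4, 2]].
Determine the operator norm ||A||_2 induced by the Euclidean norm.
||A||_2 ≈ 7.417 (= sqrt(largest eigenvalue of A^T A))

||A||_2 = sigma_max(A) = sqrt(lambda_max(A^T A)). Form the symmetric matrix M = A^T A =
[[38, -22, 5],
 [-22, 26, 11],
 [5, 11, 17]].
Its characteristic polynomial (trace, sum of principal 2x2 minors, determinant of M give the coefficients) is
  p(λ) = det(λ I - M) = λ^3 - 81λ^2 + 1446λ - 900.
No integer candidate from the rational root theorem (±divisors of 900) is a root, so the roots are irrational. The cubic discriminant is Δ = 1587025332 > 0, so there are three distinct real roots. p(0) = -900 and p(1) = 466 have opposite signs, so a root lies in (0, 1); Newton's method refines it to λ ≈ 0.6456. p(25) = 250 and p(26) = -484 have opposite signs, so a root lies in (25, 26); Newton's method refines it to λ ≈ 25.342. p(55) = -20 and p(56) = 1676 have opposite signs, so a root lies in (55, 56); Newton's method refines it to λ ≈ 55.0124. Check (Vieta): the three roots sum to 81, matching tr M = 81.
So the eigenvalues of A^T A are ≈ 0.6456, 25.342, 55.0124 (all ≥ 0, as they must be for A^T A). The largest is λ_max ≈ 55.0124, hence ||A||_2 = sqrt(λ_max) ≈ 7.417.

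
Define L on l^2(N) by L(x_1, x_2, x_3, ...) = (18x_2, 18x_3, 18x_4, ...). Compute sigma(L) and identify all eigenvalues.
sigma(L) = closed disk {z in C : |z| ≤ 18}; sigma_p(L) = open disk {z in C : |z| < 18}

Note L = 18·V where V is the unit left shift (V x)_k = x_{k+1}; so sigma(L) = 18·sigma(V) and ||L|| = 18||V||. ||L x||^2 = 324sum_{k≥2} |x_k|^2 ≤ 324||x||^2, with equality on {x : x_1 = 0}, so ||L|| = 18. For any lambda with |lambda| < 18, set r = lambda/18 (|r| < 1); the vector x = (1, r, r^2, ...) is in l^2 and satisfies L x = 18(r, r^2, ...) = lambda x, so lambda is an eigenvalue. On the boundary |lambda| = 18 the geometric series diverges, so no l^2 eigenvector exists, but these lambda lie in the approximate point spectrum. Hence sigma(L) is the closed disk of radius 18 and sigma_p(L) is the open disk.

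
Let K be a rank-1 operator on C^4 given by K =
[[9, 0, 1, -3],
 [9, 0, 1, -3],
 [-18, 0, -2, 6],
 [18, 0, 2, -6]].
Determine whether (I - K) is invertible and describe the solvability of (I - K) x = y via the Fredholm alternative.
(I - K) is singular (det(I - K) = 0, i.e. 1 ∈ sigma(K)). (I - K) x = y is solvable iff y ⊥ ker((I - K)^*) = span{(9, 0, 1, -3)}, i.e. iff 9y_1 + y_3 - 3y_4 = 0. When solvable, the solutions are x = y + c·(1, 1, -2, 2), c arbitrary (ker(I - K) = span{(1, 1, -2, 2)}, dimension 1).

K has rank 1, so it is an outer product K = u v^T: every row of K is a multiple of one row vector. Reading off the entries, u = (1, 1, -2, 2) and v = (9, 0, 1, -3) (row i of K equals u_i·v^T). A rank-one matrix u v^T satisfies K u = u (v·u) and kills the (3)-dimensional subspace v^⊥, so its characteristic polynomial is lambda^3 (lambda - v·u) with v·u = tr K = 1. Hence the eigenvalues of I - K are 1 (multiplicity 3) and 1 - (1) = 0, so det(I - K) = 0. (Direct check: I - K =
[[-8, 0, -1, 3],
 [-9, 1, -1, 3],
 [18, 0, 3, -6],
 [-18, 0, -2, 7]]
has determinant 0.) So 1 is an eigenvalue of K and (I - K) is not invertible. The finite-dimensional Fredholm alternative says: either (I - K) is invertible, or ker(I - K) ≠ {0} and then range(I - K) = ker((I - K)^*)^⊥, with dim ker(I - K) = dim ker((I - K)^*). We are in the second case, so we need both kernels. Kernel of I - K: (I - K) u = u - u (v·u) = u - u = 0, so ker(I - K) = span{u} = span{(1, 1, -2, 2)} (it is exactly 1-dimensional because rank(I - K) = 3). Kernel of the adjoint: K is real, so (I - K)^* = I - K^T = I - v u^T, and (I - v u^T) v = v - v (u·v) = 0; hence ker((I - K)^*) = span{v} = span{(9, 0, 1, -3)}. Therefore (I - K) x = y is solvable iff <y, v> = 0, i.e. iff 9y_1 + y_3 - 3y_4 = 0. When this holds, K y = u (v·y) = 0, so (I - K) y = y and x = y is a particular solution; the full solution set is the line x = y + c·u = y + c·(1, 1, -2, 2), c ∈ C.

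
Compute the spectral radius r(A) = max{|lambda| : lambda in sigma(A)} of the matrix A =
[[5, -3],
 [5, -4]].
r(A) = (1 + sqrt(21))/2 ≈ 2.7913

The eigenvalues of A are the roots of its characteristic polynomial. With M = A (coefficients from the trace and determinant):
  p(λ) = det(λ I - M) = λ^2 - λ - 5.
For λ^2 - λ - 5 the discriminant is 21. It is nonnegative but not a perfect square, so the roots are real and irrational: λ = (1 ± sqrt(21))/2 ≈ 2.7913, -1.7913.
Thus the eigenvalues (to 4 decimals) are 2.7913 (modulus 2.7913); -1.7913 (modulus 1.7913). The spectral radius is the largest modulus: r(A) = (1 + sqrt(21))/2 ≈ 2.7913. (Cross-check: r(A) ≤ ||A||_2 ≈ 8.6409; equality holds whenever A is normal, though it can also hold for some non-normal A.)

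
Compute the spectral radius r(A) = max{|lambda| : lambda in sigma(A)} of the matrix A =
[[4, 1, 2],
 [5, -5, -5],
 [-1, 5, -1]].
r(A) ≈ 5.9585

The eigenvalues of A are the roots of its characteristic polynomial. With M = A (coefficients from the trace, the sum of principal 2x2 minors, and det A):
  p(λ) = det(λ I - M) = λ^3 + 2λ^2 + 3λ - 170.
No integer candidate from the rational root theorem (±divisors of 170) is a root, so the roots are irrational. The cubic discriminant is Δ = -793292 < 0, so there is one real root and a complex-conjugate pair. p(4) = -62 and p(5) = 20 have opposite signs, so a root lies in (4, 5); Newton's method refines it to λ ≈ 4.7882. Dividing out (λ - (4.7882)) leaves approximately λ^2 + 6.7882λ + 35.5037. For λ^2 + 6.7882λ + 35.5037 the discriminant is -95.9346. It is negative, so the remaining roots are the complex-conjugate pair λ ≈ -3.3941 ± 4.8973i. Their product equals the constant term, so |λ|^2 ≈ 35.5037 and |λ| ≈ 5.9585.
Thus the eigenvalues (to 4 decimals) are 4.7882 (modulus 4.7882); -3.3941 ± 4.8973i (modulus 5.9585). The spectral radius is the largest modulus: r(A) ≈ 5.9585. (Cross-check: r(A) ≤ ||A||_2 ≈ 9.2757; equality holds whenever A is normal, though it can also hold for some non-normal A.)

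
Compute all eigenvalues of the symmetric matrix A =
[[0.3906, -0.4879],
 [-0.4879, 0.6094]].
sigma(A) ≈ {0, 1}

A is real symmetric, so its spectrum consists of real eigenvalues. Expanding the characteristic polynomial of the displayed matrix gives
  det(λ I - A) = p(λ) = λ^2 + (-1)λ + (0).
Solving p(λ) = 0 yields eigenvalues ≈ 0, 1. (A is shown rounded to 4 decimals, so these recover the underlying integer eigenvalues to within that precision.)
Verification: the trace of A = 1 equals the sum of eigenvalues 1, and det(A) ≈ -0.0000 matches the eigenvalue product 0.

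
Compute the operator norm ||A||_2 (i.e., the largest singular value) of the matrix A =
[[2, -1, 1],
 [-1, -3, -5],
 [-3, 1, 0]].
||A||_2 = sqrt((36 + sqrt(1236))/2) ≈ 5.9648 (= sqrt(largest eigenvalue of A^T A))

||A||_2 = sigma_max(A) = sqrt(lambda_max(A^T A)). Form the symmetric matrix M = A^T A =
[[14, -2, 7],
 [-2, 11, 14],
 [7, 14, 26]].
Its characteristic polynomial (trace, sum of principal 2x2 minors, determinant of M give the coefficients) is
  p(λ) = det(λ I - M) = λ^3 - 51λ^2 + 555λ - 225.
By the rational root theorem any rational root is an integer divisor of 225. Testing λ = 15: p(15) = 3375 - 11475 + 8325 - 225 = 0, so λ = 15 is a root. Dividing out (λ - 15) leaves p(λ) = (λ - 15)(λ^2 - 36λ + 15). For λ^2 - 36λ + 15 the discriminant is 1236. It is nonnegative but not a perfect square, so the roots are real and irrational: λ = (36 ± sqrt(1236))/2 ≈ 35.5784, 0.4216.
So the eigenvalues of A^T A are ≈ 0.4216, 15, 35.5784 (all ≥ 0, as they must be for A^T A). The largest is λ_max = (36 + sqrt(1236))/2 ≈ 35.5784, hence ||A||_2 = sqrt(λ_max) = sqrt((36 + sqrt(1236))/2) ≈ 5.9648.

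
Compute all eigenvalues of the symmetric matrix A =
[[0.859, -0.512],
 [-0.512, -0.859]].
sigma(A) ≈ {-1, 1}

A is real symmetric, so its spectrum consists of real eigenvalues. Expanding the characteristic polynomial of the displayed matrix gives
  det(λ I - A) = p(λ) = λ^2 + (0)λ + (-1).
Solving p(λ) = 0 yields eigenvalues ≈ -1, 1. (A is shown rounded to 4 decimals, so these recover the underlying integer eigenvalues to within that precision.)
Verification: the trace of A = 0 equals the sum of eigenvalues 0, and det(A) ≈ -1.0000 matches the eigenvalue product -1.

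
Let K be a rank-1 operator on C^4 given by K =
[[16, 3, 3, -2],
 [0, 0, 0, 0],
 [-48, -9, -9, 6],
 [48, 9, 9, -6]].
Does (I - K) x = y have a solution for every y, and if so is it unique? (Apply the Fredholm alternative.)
(I - K) is singular (det(I - K) = 0, i.e. 1 ∈ sigma(K)). (I - K) x = y is solvable iff y ⊥ ker((I - K)^*) = span{(16, 3, 3, -2)}, i.e. iff 16y_1 + 3y_2 + 3y_3 - 2y_4 = 0. When solvable, the solutions are x = y + c·(1, 0, -3, 3), c arbitrary (ker(I - K) = span{(1, 0, -3, 3)}, dimension 1).

K has rank 1, so it is an outer product K = u v^T: every row of K is a multiple of one row vector. Reading off the entries, u = (1, 0, -3, 3) and v = (16, 3, 3, -2) (row i of K equals u_i·v^T). A rank-one matrix u v^T satisfies K u = u (v·u) and kills the (3)-dimensional subspace v^⊥, so its characteristic polynomial is lambda^3 (lambda - v·u) with v·u = tr K = 1. Hence the eigenvalues of I - K are 1 (multiplicity 3) and 1 - (1) = 0, so det(I - K) = 0. (Direct check: I - K =
[[-15, -3, -3, 2],
 [0, 1, 0, 0],
 [48, 9, 10, -6],
 [-48, -9, -9, 7]]
has determinant 0.) So 1 is an eigenvalue of K and (I - K) is not invertible. The finite-dimensional Fredholm alternative says: either (I - K) is invertible, or ker(I - K) ≠ {0} and then range(I - K) = ker((I - K)^*)^⊥, with dim ker(I - K) = dim ker((I - K)^*). We are in the second case, so we need both kernels. Kernel of I - K: (I - K) u = u - u (v·u) = u - u = 0, so ker(I - K) = span{u} = span{(1, 0, -3, 3)} (it is exactly 1-dimensional because rank(I - K) = 3). Kernel of the adjoint: K is real, so (I - K)^* = I - K^T = I - v u^T, and (I - v u^T) v = v - v (u·v) = 0; hence ker((I - K)^*) = span{v} = span{(16, 3, 3, -2)}. Therefore (I - K) x = y is solvable iff <y, v> = 0, i.e. iff 16y_1 + 3y_2 + 3y_3 - 2y_4 = 0. When this holds, K y = u (v·y) = 0, so (I - K) y = y and x = y is a particular solution; the full solution set is the line x = y + c·u = y + c·(1, 0, -3, 3), c ∈ C.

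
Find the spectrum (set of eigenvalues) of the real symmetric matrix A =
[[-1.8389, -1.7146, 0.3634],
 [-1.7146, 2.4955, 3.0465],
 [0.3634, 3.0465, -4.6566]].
sigma(A) ≈ {-6, -2, 4}

A is real symmetric, so its spectrum consists of real eigenvalues. Expanding the characteristic polynomial of the displayed matrix gives
  det(λ I - A) = p(λ) = λ^3 + (4)λ^2 + (-20)λ + (-48).
Solving p(λ) = 0 yields eigenvalues ≈ -6, -2, 4. (A is shown rounded to 4 decimals, so these recover the underlying integer eigenvalues to within that precision.)
Verification: the trace of A = -4 equals the sum of eigenvalues -4, and det(A) ≈ 47.9999 matches the eigenvalue product 48.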